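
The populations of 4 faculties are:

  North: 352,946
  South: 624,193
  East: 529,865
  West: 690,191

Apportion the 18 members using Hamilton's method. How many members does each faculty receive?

North: 3; South: 5; East: 4; West: 6

Total 2197195; standard divisor 2197195/18 ≈ 122066.389.
Standard quotas: North 2.8914, South 5.1136, East 4.3408, West 5.6542.
Lower quotas: North 2, South 5, East 4, West 5 (sum 16, leaving 2 seats).
Remainders in descending order: North 0.8914, West 0.6542, East 0.3408, South 0.1136.
The surplus seats go to North, West.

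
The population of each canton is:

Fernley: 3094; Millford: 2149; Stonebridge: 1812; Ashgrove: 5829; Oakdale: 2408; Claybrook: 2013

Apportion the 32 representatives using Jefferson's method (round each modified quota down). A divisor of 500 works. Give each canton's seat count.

With modified divisor 500: modified quotas Fernley 6.188, Millford 4.298, Stonebridge 3.624, Ashgrove 11.658, Oakdale 4.816, Claybrook 4.026.
Rounding down: Fernley 6, Millford 4, Stonebridge 3, Ashgrove 11, Oakdale 4, Claybrook 4 (total 32).

Fernley=6, Millford=4, Stonebridge=3, Ashgrove=11, Oakdale=4, Claybrook=4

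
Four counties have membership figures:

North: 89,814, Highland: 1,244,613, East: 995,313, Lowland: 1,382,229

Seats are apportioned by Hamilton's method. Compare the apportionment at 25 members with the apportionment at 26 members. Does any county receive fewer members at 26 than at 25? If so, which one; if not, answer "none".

North

At 25 seats: North 1, Highland 8, East 7, Lowland 9.
At 26 seats: North 0, Highland 9, East 7, Lowland 10.
North drops from 1 to 0.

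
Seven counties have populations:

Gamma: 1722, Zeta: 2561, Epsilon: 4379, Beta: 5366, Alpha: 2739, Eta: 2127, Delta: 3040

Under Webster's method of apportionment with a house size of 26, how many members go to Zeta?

Standard divisor 21934/26 ≈ 843.615; standard quotas: Gamma 2.041, Zeta 3.036, Epsilon 5.191, Beta 6.361, Alpha 3.247, Eta 2.521, Delta 3.604.
Rounding to the nearest integer gives Gamma 2, Zeta 3, Epsilon 5, Beta 6, Alpha 3, Eta 3, Delta 4 — total 26, matching the house size, so no adjustment is needed.
Zeta receives 3.

3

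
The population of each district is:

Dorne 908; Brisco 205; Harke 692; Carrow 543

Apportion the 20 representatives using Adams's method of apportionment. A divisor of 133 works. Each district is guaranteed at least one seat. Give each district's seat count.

With modified divisor 133: modified quotas Dorne 6.827, Brisco 1.541, Harke 5.203, Carrow 4.083.
Rounding up: Dorne 7, Brisco 2, Harke 6, Carrow 5 (total 20).

Dorne 7, Brisco 2, Harke 6, Carrow 5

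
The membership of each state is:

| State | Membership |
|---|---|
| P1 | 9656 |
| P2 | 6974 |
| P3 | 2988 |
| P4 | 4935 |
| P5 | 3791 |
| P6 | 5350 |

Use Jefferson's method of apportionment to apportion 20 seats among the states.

Standard divisor 33694/20 ≈ 1684.7; standard quotas: P1 5.732, P2 4.140, P3 1.774, P4 2.929, P5 2.250, P6 3.176.
Rounding down gives 5, 4, 1, 2, 2, 3 = 17 seats, so the divisor must be adjusted.
With modified divisor 1440: modified quotas P1 6.706, P2 4.843, P3 2.075, P4 3.427, P5 2.633, P6 3.715.
Rounding down: P1 6, P2 4, P3 2, P4 3, P5 2, P6 3 (total 20).

P1=6; P2=4; P3=2; P4=3; P5=2; P6=3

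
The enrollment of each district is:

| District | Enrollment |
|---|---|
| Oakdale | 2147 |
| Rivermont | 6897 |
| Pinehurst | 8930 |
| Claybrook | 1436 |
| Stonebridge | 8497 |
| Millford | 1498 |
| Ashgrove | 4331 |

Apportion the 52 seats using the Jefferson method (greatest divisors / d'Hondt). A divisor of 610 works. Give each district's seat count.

Oakdale 3, Rivermont 11, Pinehurst 14, Claybrook 2, Stonebridge 13, Millford 2, Ashgrove 7

With modified divisor 610: modified quotas Oakdale 3.520, Rivermont 11.307, Pinehurst 14.639, Claybrook 2.354, Stonebridge 13.930, Millford 2.456, Ashgrove 7.100.
Rounding down: Oakdale 3, Rivermont 11, Pinehurst 14, Claybrook 2, Stonebridge 13, Millford 2, Ashgrove 7 (total 52).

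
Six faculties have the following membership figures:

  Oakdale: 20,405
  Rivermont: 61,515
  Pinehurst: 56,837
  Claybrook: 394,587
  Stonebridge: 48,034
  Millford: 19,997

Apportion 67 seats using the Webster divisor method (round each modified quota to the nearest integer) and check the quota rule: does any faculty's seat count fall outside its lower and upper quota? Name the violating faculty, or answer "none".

Standard quotas: Oakdale 2.273, Rivermont 6.853, Pinehurst 6.332, Claybrook 43.961, Stonebridge 5.352, Millford 2.228.
Webster allocation: Oakdale 2, Rivermont 7, Pinehurst 6, Claybrook 45, Stonebridge 5, Millford 2.
Claybrook has quota 43.961 (lower 43, upper 44) but receives 45 — outside the quota interval.

Claybrook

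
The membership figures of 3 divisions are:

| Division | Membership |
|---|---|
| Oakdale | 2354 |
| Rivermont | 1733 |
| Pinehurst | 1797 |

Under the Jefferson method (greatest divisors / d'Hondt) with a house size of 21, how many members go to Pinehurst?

Standard divisor 5884/21 ≈ 280.19; standard quotas: Oakdale 8.401, Rivermont 6.185, Pinehurst 6.413.
Rounding down gives 8, 6, 6 = 20 seats, so the divisor must be adjusted.
With modified divisor 260: modified quotas Oakdale 9.054, Rivermont 6.665, Pinehurst 6.912.
Rounding down: Oakdale 9, Rivermont 6, Pinehurst 6 (total 21).
Pinehurst receives 6.

6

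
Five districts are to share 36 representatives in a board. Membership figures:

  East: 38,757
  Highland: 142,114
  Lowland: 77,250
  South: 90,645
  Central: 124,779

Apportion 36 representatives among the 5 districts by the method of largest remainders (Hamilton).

The standard divisor is 473545/36 ≈ 13154.028.
Standard quotas: East 2.9464, Highland 10.8038, Lowland 5.8727, South 6.8910, Central 9.4860.
Lower quotas: East 2, Highland 10, Lowland 5, South 6, Central 9 (sum 32, leaving 4 seats).
Remainders in descending order: East 0.9464, South 0.8910, Lowland 0.8727, Highland 0.8038, Central 0.4860.
Largest remainders: East, South, Lowland, Highland receive the extra seats.

East=3, Highland=11, Lowland=6, South=7, Central=9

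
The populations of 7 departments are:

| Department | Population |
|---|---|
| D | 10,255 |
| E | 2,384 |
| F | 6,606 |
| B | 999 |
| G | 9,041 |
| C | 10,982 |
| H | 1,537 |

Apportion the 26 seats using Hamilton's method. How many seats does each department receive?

The standard divisor is 41804/26 ≈ 1607.846.
Standard quotas: D 6.3781, E 1.4827, F 4.1086, B 0.6213, G 5.6231, C 6.8303, H 0.9559.
Lower quotas: D 6, E 1, F 4, B 0, G 5, C 6, H 0 (sum 22, leaving 4 seats).
Remainders in descending order: H 0.9559, C 0.8303, G 0.6231, B 0.6213, E 0.4827, D 0.3781, F 0.1086.
Largest remainders: H, C, G, B receive the extra seats.

D=6, E=1, F=4, B=1, G=6, C=7, H=1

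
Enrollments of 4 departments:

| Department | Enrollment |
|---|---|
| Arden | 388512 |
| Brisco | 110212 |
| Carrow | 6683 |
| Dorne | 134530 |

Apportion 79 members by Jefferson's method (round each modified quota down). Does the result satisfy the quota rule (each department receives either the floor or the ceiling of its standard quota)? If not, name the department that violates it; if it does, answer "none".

Standard quotas: Arden 47.962, Brisco 13.606, Carrow 0.825, Dorne 16.608.
Jefferson allocation: Arden 49, Brisco 13, Carrow 0, Dorne 17.
Arden has quota 47.962 (lower 47, upper 48) but receives 49 — outside the quota interval.

Arden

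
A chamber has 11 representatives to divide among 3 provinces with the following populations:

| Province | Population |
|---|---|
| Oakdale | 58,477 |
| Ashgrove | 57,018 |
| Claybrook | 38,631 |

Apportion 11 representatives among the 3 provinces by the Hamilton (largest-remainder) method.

Total 154126; standard divisor 154126/11 ≈ 14011.455.
Standard quotas: Oakdale 4.1735, Ashgrove 4.0694, Claybrook 2.7571.
Lower quotas: Oakdale 4, Ashgrove 4, Claybrook 2 (sum 10, leaving 1 seat).
Remainders in descending order: Claybrook 0.7571, Oakdale 0.1735, Ashgrove 0.0694.
Largest remainder: Claybrook receives the extra seat.

Oakdale 4, Ashgrove 4, Claybrook 3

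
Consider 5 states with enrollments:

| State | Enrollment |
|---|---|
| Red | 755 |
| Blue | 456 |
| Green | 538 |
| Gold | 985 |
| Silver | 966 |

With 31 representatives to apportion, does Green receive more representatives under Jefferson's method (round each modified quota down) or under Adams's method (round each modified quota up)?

Adams

Jefferson: Red 6, Blue 4, Green 4, Gold 9, Silver 8.
Adams: Red 6, Blue 4, Green 5, Gold 8, Silver 8.
Green gets 4 under Jefferson and 5 under Adams.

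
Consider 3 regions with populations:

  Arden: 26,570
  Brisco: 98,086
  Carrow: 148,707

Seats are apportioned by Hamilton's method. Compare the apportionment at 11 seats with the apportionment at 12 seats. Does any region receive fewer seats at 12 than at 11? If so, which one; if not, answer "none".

none

At 11 seats: Arden 1, Brisco 4, Carrow 6.
At 12 seats: Arden 1, Brisco 4, Carrow 7.
No region's allocation decreased.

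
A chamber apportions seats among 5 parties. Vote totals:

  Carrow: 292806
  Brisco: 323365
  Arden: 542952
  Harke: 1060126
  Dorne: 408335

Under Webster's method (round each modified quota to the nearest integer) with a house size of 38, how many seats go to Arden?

8

Standard divisor 2627584/38 ≈ 69146.947; standard quotas: Carrow 4.235, Brisco 4.676, Arden 7.852, Harke 15.331, Dorne 5.905.
Rounding to the nearest integer gives Carrow 4, Brisco 5, Arden 8, Harke 15, Dorne 6 — total 38, matching the house size, so no adjustment is needed.
Arden receives 8.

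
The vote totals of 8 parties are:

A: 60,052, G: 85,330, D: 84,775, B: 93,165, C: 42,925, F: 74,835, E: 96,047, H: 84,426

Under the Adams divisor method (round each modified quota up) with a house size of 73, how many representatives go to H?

Standard divisor 621555/73 ≈ 8514.452; standard quotas: A 7.053, G 10.022, D 9.957, B 10.942, C 5.041, F 8.789, E 11.280, H 9.916.
Rounding up gives 8, 11, 10, 11, 6, 9, 12, 10 = 77 seats, so the divisor must be adjusted.
With modified divisor 9000: modified quotas A 6.672, G 9.481, D 9.419, B 10.352, C 4.769, F 8.315, E 10.672, H 9.381.
Rounding up: A 7, G 10, D 10, B 11, C 5, F 9, E 11, H 10 (total 73).
H receives 10.

10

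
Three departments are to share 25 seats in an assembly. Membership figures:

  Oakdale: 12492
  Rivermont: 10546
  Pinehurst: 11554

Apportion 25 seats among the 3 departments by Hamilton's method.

The standard divisor is 34592/25 ≈ 1383.68.
Standard quotas: Oakdale 9.0281, Rivermont 7.6217, Pinehurst 8.3502.
Lower quotas: Oakdale 9, Rivermont 7, Pinehurst 8 (sum 24, leaving 1 seat).
Remainders in descending order: Rivermont 0.6217, Pinehurst 0.3502, Oakdale 0.0281.
Largest remainder: Rivermont receives the extra seat.

Oakdale: 9; Rivermont: 8; Pinehurst: 8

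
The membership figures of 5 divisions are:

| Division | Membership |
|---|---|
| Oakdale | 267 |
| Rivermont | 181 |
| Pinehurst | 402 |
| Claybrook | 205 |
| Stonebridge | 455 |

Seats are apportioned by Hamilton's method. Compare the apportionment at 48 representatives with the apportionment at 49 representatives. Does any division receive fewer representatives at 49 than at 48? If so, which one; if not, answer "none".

Claybrook

At 48 seats: Oakdale 8, Rivermont 6, Pinehurst 13, Claybrook 7, Stonebridge 14.
At 49 seats: Oakdale 9, Rivermont 6, Pinehurst 13, Claybrook 6, Stonebridge 15.
Claybrook drops from 7 to 6.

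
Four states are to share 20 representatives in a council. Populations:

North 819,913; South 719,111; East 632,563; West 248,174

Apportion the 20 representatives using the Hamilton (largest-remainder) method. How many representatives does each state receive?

Total 2419761; standard divisor 2419761/20 ≈ 120988.05.
Standard quotas: North 6.7768, South 5.9437, East 5.2283, West 2.0512.
Lower quotas: North 6, South 5, East 5, West 2 (sum 18, leaving 2 seats).
Remainders in descending order: South 0.9437, North 0.7768, East 0.2283, West 0.0512.
The surplus seats go to South, North.

North=7; South=6; East=5; West=2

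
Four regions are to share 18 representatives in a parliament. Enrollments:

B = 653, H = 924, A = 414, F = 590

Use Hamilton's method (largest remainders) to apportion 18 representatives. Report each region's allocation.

The standard divisor is 2581/18 ≈ 143.389.
Standard quotas: B 4.554, H 6.444, A 2.887, F 4.115.
Lower quotas: B 4, H 6, A 2, F 4 (sum 16, leaving 2 seats).
Remainders in descending order: A 0.887, B 0.554, H 0.444, F 0.115.
The surplus seats go to A, B.

B: 5, H: 6, A: 3, F: 4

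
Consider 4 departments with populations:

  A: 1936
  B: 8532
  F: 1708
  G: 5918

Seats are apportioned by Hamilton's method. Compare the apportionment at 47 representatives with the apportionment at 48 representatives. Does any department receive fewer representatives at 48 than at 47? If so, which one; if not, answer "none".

F

At 47 seats: A 5, B 22, F 5, G 15.
At 48 seats: A 5, B 23, F 4, G 16.
F drops from 5 to 4.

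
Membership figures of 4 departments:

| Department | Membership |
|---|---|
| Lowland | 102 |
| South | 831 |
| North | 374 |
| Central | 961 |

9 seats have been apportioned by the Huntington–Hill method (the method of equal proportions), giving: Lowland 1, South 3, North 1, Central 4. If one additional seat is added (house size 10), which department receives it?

Priority for the next seat is population ÷ (√(s·(s+1))).
Priorities: Lowland 72.125, South 239.889, North 264.458, Central 214.886.
Highest priority: North.

North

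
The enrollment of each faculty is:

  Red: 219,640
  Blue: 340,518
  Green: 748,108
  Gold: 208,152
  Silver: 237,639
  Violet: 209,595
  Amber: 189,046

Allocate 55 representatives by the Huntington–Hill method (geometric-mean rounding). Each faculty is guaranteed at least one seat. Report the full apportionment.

With divisor 39239: modified quotas Red 5.597, Blue 8.678, Green 19.065, Gold 5.305, Silver 6.056, Violet 5.341, Amber 4.818.
Geometric-mean thresholds: Red √(5·6)=5.477, Blue √(8·9)=8.485, Green √(19·20)=19.494, Gold √(5·6)=5.477, Silver √(6·7)=6.481, Violet √(5·6)=5.477, Amber √(4·5)=4.472.
Each quota rounded against its threshold gives Red 6, Blue 9, Green 19, Gold 5, Silver 6, Violet 5, Amber 5 (total 55).

Red 6, Blue 9, Green 19, Gold 5, Silver 6, Violet 5, Amber 5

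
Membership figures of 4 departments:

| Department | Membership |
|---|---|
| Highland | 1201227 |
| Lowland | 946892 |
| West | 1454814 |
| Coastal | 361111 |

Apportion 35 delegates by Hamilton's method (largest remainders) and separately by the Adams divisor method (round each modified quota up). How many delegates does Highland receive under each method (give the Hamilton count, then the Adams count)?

Hamilton: Highland 11, Lowland 8, West 13, Coastal 3.
Adams: Highland 10, Lowland 8, West 13, Coastal 4.
Highland gets 11 under Hamilton and 10 under Adams.

11 and 10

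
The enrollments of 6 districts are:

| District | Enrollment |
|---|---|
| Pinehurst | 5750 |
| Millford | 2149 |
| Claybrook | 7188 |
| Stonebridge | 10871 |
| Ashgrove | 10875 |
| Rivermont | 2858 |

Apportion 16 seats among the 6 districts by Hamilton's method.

Total 39691; standard divisor 39691/16 ≈ 2480.688.
Standard quotas: Pinehurst 2.3179, Millford 0.8663, Claybrook 2.8976, Stonebridge 4.3823, Ashgrove 4.3839, Rivermont 1.1521.
Lower quotas: Pinehurst 2, Millford 0, Claybrook 2, Stonebridge 4, Ashgrove 4, Rivermont 1 (sum 13, leaving 3 seats).
Remainders in descending order: Claybrook 0.8976, Millford 0.8663, Ashgrove 0.3839, Stonebridge 0.3823, Pinehurst 0.3179, Rivermont 0.1521.
The surplus seats go to Claybrook, Millford, Ashgrove.

Pinehurst=2, Millford=1, Claybrook=3, Stonebridge=4, Ashgrove=5, Rivermont=1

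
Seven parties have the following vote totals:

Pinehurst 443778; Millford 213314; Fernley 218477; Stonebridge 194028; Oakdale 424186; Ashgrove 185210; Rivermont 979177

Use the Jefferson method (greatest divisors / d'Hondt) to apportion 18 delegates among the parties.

Standard divisor 2658170/18 ≈ 147676.111; standard quotas: Pinehurst 3.005, Millford 1.444, Fernley 1.479, Stonebridge 1.314, Oakdale 2.872, Ashgrove 1.254, Rivermont 6.631.
Rounding down gives 3, 1, 1, 1, 2, 1, 6 = 15 seats, so the divisor must be adjusted.
With modified divisor 116700: modified quotas Pinehurst 3.803, Millford 1.828, Fernley 1.872, Stonebridge 1.663, Oakdale 3.635, Ashgrove 1.587, Rivermont 8.391.
Rounding down: Pinehurst 3, Millford 1, Fernley 1, Stonebridge 1, Oakdale 3, Ashgrove 1, Rivermont 8 (total 18).

Pinehurst 3, Millford 1, Fernley 1, Stonebridge 1, Oakdale 3, Ashgrove 1, Rivermont 8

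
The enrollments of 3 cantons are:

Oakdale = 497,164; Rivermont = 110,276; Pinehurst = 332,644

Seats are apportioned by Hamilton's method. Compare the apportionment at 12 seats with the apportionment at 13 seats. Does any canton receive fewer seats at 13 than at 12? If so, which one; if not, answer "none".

At 12 seats: Oakdale 6, Rivermont 2, Pinehurst 4.
At 13 seats: Oakdale 7, Rivermont 1, Pinehurst 5.
Rivermont drops from 2 to 1.

Rivermont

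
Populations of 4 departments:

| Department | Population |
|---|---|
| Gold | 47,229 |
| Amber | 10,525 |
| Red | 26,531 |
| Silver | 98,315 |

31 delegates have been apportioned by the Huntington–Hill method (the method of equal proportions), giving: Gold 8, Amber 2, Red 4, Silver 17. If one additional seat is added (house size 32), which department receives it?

Priority for the next seat is population ÷ (√(s·(s+1))).
Priorities: Gold 5565.991, Amber 4296.813, Red 5932.512, Silver 5620.294.
Highest priority: Red.

Red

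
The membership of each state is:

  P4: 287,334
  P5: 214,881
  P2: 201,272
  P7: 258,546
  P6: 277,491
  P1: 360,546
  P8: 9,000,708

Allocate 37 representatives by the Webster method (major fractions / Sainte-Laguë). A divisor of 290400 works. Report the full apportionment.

With modified divisor 290400: modified quotas P4 0.989, P5 0.740, P2 0.693, P7 0.890, P6 0.956, P1 1.242, P8 30.994.
Rounding to the nearest integer: P4 1, P5 1, P2 1, P7 1, P6 1, P1 1, P8 31 (total 37).

P4=1, P5=1, P2=1, P7=1, P6=1, P1=1, P8=31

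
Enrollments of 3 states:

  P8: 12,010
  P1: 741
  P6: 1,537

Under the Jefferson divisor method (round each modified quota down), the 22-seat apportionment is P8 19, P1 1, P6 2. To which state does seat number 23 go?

Priority for the next seat is population ÷ (current seats + 1).
Priorities: P8 600.500, P1 370.500, P6 512.333.
Highest priority: P8.

P8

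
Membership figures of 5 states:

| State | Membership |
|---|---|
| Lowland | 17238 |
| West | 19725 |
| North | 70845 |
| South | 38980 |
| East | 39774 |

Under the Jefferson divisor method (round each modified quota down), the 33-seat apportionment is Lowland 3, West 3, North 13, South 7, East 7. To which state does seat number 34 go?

North

Priority for the next seat is population ÷ (current seats + 1).
Priorities: Lowland 4309.500, West 4931.250, North 5060.357, South 4872.500, East 4971.750.
Highest priority: North.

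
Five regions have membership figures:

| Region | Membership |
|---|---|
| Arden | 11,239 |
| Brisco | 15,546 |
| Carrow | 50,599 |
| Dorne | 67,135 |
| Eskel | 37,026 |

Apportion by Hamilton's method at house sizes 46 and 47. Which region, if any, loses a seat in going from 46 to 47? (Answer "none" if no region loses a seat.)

At 46 seats: Arden 3, Brisco 4, Carrow 13, Dorne 17, Eskel 9.
At 47 seats: Arden 3, Brisco 4, Carrow 13, Dorne 17, Eskel 10.
No region's allocation decreased.

none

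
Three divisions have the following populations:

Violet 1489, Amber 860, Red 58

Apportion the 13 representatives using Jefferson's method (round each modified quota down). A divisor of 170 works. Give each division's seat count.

Violet 8; Amber 5; Red 0

With modified divisor 170: modified quotas Violet 8.759, Amber 5.059, Red 0.341.
Rounding down: Violet 8, Amber 5, Red 0 (total 13).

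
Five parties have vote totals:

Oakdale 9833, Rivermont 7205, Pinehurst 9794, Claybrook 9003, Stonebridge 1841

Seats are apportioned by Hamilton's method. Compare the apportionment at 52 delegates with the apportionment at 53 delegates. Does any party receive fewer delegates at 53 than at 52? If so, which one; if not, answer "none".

Stonebridge

At 52 seats: Oakdale 14, Rivermont 10, Pinehurst 13, Claybrook 12, Stonebridge 3.
At 53 seats: Oakdale 14, Rivermont 10, Pinehurst 14, Claybrook 13, Stonebridge 2.
Stonebridge drops from 3 to 2.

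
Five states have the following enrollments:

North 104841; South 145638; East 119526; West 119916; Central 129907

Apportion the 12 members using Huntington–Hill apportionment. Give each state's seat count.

With divisor 50995: modified quotas North 2.056, South 2.856, East 2.344, West 2.352, Central 2.547.
Geometric-mean thresholds: North √(2·3)=2.449, South √(2·3)=2.449, East √(2·3)=2.449, West √(2·3)=2.449, Central √(2·3)=2.449.
Each quota rounded against its threshold gives North 2, South 3, East 2, West 2, Central 3 (total 12).

North 2; South 3; East 2; West 2; Central 3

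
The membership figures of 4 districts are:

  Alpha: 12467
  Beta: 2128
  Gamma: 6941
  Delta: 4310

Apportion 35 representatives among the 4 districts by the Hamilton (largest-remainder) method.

Alpha 17; Beta 3; Gamma 9; Delta 6

Standard divisor: 25846 ÷ 35 ≈ 738.457.
Standard quotas: Alpha 16.8825, Beta 2.8817, Gamma 9.3993, Delta 5.8365.
Lower quotas: Alpha 16, Beta 2, Gamma 9, Delta 5 (sum 32, leaving 3 seats).
Remainders in descending order: Alpha 0.8825, Beta 0.8817, Delta 0.8365, Gamma 0.3993.
Largest remainders: Alpha, Beta, Delta receive the extra seats.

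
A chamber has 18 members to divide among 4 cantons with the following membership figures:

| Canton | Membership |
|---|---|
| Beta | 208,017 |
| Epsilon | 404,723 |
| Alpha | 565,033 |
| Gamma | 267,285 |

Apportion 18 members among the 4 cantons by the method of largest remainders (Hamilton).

Beta=3, Epsilon=5, Alpha=7, Gamma=3

Total 1445058; standard divisor 1445058/18 = 80281.
Standard quotas: Beta 2.5911, Epsilon 5.0413, Alpha 7.0382, Gamma 3.3294.
Lower quotas: Beta 2, Epsilon 5, Alpha 7, Gamma 3 (sum 17, leaving 1 seat).
Remainders in descending order: Beta 0.5911, Gamma 0.3294, Epsilon 0.0413, Alpha 0.0382.
Largest remainder: Beta receives the extra seat.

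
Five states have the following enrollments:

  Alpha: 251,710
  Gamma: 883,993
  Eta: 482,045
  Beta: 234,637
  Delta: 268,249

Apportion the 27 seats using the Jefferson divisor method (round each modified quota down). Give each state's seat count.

Alpha 3; Gamma 12; Eta 6; Beta 3; Delta 3

Standard divisor 2120634/27 ≈ 78542; standard quotas: Alpha 3.205, Gamma 11.255, Eta 6.137, Beta 2.987, Delta 3.415.
Rounding down gives 3, 11, 6, 2, 3 = 25 seats, so the divisor must be adjusted.
With modified divisor 71300: modified quotas Alpha 3.530, Gamma 12.398, Eta 6.761, Beta 3.291, Delta 3.762.
Rounding down: Alpha 3, Gamma 12, Eta 6, Beta 3, Delta 3 (total 27).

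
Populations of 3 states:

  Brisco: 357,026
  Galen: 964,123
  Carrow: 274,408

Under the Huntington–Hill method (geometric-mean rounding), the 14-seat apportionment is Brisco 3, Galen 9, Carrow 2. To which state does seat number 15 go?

Carrow

Priority for the next seat is population ÷ (√(s·(s+1))).
Priorities: Brisco 103064.529, Galen 101627.487, Carrow 112026.597.
Highest priority: Carrow.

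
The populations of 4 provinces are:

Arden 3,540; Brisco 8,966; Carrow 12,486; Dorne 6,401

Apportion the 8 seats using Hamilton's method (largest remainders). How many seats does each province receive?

Arden=1, Brisco=2, Carrow=3, Dorne=2

The standard divisor is 31393/8 ≈ 3924.125.
Standard quotas: Arden 0.9021, Brisco 2.2848, Carrow 3.1819, Dorne 1.6312.
Lower quotas: Arden 0, Brisco 2, Carrow 3, Dorne 1 (sum 6, leaving 2 seats).
Remainders in descending order: Arden 0.9021, Dorne 0.6312, Brisco 0.2848, Carrow 0.1819.
The surplus seats go to Arden, Dorne.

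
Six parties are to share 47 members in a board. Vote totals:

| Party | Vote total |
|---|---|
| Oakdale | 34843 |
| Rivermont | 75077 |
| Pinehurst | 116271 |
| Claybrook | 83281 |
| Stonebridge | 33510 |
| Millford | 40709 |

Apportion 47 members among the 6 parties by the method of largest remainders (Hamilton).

Standard divisor: 383691 ÷ 47 ≈ 8163.638.
Standard quotas: Oakdale 4.2681, Rivermont 9.1965, Pinehurst 14.2425, Claybrook 10.2015, Stonebridge 4.1048, Millford 4.9866.
Lower quotas: Oakdale 4, Rivermont 9, Pinehurst 14, Claybrook 10, Stonebridge 4, Millford 4 (sum 45, leaving 2 seats).
Remainders in descending order: Millford 0.9866, Oakdale 0.2681, Pinehurst 0.2425, Claybrook 0.2015, Rivermont 0.1965, Stonebridge 0.1048.
The surplus seats go to Millford, Oakdale.

Oakdale 5; Rivermont 9; Pinehurst 14; Claybrook 10; Stonebridge 4; Millford 5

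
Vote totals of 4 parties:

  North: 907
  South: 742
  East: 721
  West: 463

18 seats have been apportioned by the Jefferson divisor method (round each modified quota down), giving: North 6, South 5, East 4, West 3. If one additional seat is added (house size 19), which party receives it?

East

Priority for the next seat is population ÷ (current seats + 1).
Priorities: North 129.571, South 123.667, East 144.200, West 115.750.
Highest priority: East.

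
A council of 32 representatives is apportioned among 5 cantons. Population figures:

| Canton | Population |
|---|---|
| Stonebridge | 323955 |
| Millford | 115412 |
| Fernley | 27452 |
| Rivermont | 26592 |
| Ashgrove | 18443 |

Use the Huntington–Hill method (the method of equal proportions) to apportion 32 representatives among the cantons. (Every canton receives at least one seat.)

Stonebridge 20, Millford 7, Fernley 2, Rivermont 2, Ashgrove 1

With divisor 16213: modified quotas Stonebridge 19.981, Millford 7.118, Fernley 1.693, Rivermont 1.640, Ashgrove 1.138.
Geometric-mean thresholds: Stonebridge √(19·20)=19.494, Millford √(7·8)=7.483, Fernley √(1·2)=1.414, Rivermont √(1·2)=1.414, Ashgrove √(1·2)=1.414.
Each quota rounded against its threshold gives Stonebridge 20, Millford 7, Fernley 2, Rivermont 2, Ashgrove 1 (total 32).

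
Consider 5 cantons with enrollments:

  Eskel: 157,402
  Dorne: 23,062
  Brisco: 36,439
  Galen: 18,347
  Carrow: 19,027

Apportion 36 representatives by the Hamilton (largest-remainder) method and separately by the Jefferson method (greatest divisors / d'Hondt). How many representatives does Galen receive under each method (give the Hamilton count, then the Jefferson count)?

3 and 2

Hamilton: Eskel 22, Dorne 3, Brisco 5, Galen 3, Carrow 3.
Jefferson: Eskel 24, Dorne 3, Brisco 5, Galen 2, Carrow 2.
Galen gets 3 under Hamilton and 2 under Jefferson.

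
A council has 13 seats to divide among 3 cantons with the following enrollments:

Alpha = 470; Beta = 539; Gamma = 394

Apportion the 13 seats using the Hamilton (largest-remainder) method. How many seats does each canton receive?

The standard divisor is 1403/13 ≈ 107.923.
Standard quotas: Alpha 4.355, Beta 4.994, Gamma 3.651.
Lower quotas: Alpha 4, Beta 4, Gamma 3 (sum 11, leaving 2 seats).
Remainders in descending order: Beta 0.994, Gamma 0.651, Alpha 0.355.
The surplus seats go to Beta, Gamma.

Alpha 4, Beta 5, Gamma 4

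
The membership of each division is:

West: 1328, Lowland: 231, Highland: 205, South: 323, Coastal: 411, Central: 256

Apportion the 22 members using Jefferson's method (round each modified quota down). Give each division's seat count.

West 12, Lowland 2, Highland 1, South 2, Coastal 3, Central 2

Standard divisor 2754/22 ≈ 125.182; standard quotas: West 10.609, Lowland 1.845, Highland 1.638, South 2.580, Coastal 3.283, Central 2.045.
Rounding down gives 10, 1, 1, 2, 3, 2 = 19 seats, so the divisor must be adjusted.
With modified divisor 110: modified quotas West 12.073, Lowland 2.100, Highland 1.864, South 2.936, Coastal 3.736, Central 2.327.
Rounding down: West 12, Lowland 2, Highland 1, South 2, Coastal 3, Central 2 (total 22).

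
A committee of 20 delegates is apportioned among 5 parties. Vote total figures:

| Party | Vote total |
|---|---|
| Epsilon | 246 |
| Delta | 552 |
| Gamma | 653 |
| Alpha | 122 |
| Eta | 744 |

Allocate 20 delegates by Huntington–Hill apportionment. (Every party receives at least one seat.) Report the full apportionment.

Epsilon=2, Delta=5, Gamma=6, Alpha=1, Eta=6

With divisor 117: modified quotas Epsilon 2.103, Delta 4.718, Gamma 5.581, Alpha 1.043, Eta 6.359.
Geometric-mean thresholds: Epsilon √(2·3)=2.449, Delta √(4·5)=4.472, Gamma √(5·6)=5.477, Alpha √(1·2)=1.414, Eta √(6·7)=6.481.
Each quota rounded against its threshold gives Epsilon 2, Delta 5, Gamma 6, Alpha 1, Eta 6 (total 20).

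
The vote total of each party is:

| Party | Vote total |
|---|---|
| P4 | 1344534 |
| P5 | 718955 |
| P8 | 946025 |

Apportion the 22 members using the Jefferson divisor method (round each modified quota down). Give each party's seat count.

Standard divisor 3009514/22 ≈ 136796.091; standard quotas: P4 9.829, P5 5.256, P8 6.916.
Rounding down gives 9, 5, 6 = 20 seats, so the divisor must be adjusted.
With modified divisor 128300: modified quotas P4 10.480, P5 5.604, P8 7.374.
Rounding down: P4 10, P5 5, P8 7 (total 22).

P4: 10; P5: 5; P8: 7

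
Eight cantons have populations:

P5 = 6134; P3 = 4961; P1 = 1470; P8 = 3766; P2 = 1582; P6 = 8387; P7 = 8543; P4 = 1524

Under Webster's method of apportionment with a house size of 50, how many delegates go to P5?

Standard divisor 36367/50 ≈ 727.34; standard quotas: P5 8.433, P3 6.821, P1 2.021, P8 5.178, P2 2.175, P6 11.531, P7 11.746, P4 2.095.
Rounding to the nearest integer gives P5 8, P3 7, P1 2, P8 5, P2 2, P6 12, P7 12, P4 2 — total 50, matching the house size, so no adjustment is needed.
P5 receives 8.

8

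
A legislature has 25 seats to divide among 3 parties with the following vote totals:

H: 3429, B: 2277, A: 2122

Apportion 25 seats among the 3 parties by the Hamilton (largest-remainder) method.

H 11, B 7, A 7

The standard divisor is 7828/25 ≈ 313.12.
Standard quotas: H 10.951, B 7.272, A 6.777.
Lower quotas: H 10, B 7, A 6 (sum 23, leaving 2 seats).
Remainders in descending order: H 0.951, A 0.777, B 0.272.
Largest remainders: H, A receive the extra seats.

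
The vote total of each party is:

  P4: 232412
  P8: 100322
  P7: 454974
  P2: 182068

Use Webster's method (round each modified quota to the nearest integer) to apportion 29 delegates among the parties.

P4: 7, P8: 3, P7: 14, P2: 5

Standard divisor 969776/29 ≈ 33440.552; standard quotas: P4 6.950, P8 3.000, P7 13.605, P2 5.445.
Rounding to the nearest integer gives P4 7, P8 3, P7 14, P2 5 — total 29, matching the house size, so no adjustment is needed.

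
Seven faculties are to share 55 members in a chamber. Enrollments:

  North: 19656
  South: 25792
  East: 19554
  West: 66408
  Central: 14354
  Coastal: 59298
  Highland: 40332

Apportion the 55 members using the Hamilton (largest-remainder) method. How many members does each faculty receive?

Standard divisor: 245394 ÷ 55 ≈ 4461.709.
Standard quotas: North 4.4055, South 5.7807, East 4.3826, West 14.8840, Central 3.2172, Coastal 13.2904, Highland 9.0396.
Lower quotas: North 4, South 5, East 4, West 14, Central 3, Coastal 13, Highland 9 (sum 52, leaving 3 seats).
Remainders in descending order: West 0.8840, South 0.7807, North 0.4055, East 0.3826, Coastal 0.2904, Central 0.2172, Highland 0.0396.
The surplus seats go to West, South, North.

North 5, South 6, East 4, West 15, Central 3, Coastal 13, Highland 9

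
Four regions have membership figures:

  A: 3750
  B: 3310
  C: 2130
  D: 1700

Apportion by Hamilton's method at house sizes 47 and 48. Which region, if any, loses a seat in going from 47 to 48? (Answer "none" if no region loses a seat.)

D

At 47 seats: A 16, B 14, C 9, D 8.
At 48 seats: A 17, B 15, C 9, D 7.
D drops from 8 to 7.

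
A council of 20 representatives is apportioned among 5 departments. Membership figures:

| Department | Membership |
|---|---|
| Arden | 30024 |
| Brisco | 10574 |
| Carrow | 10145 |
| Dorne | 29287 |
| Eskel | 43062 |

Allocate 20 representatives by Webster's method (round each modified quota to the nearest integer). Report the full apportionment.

Standard divisor 123092/20 ≈ 6154.6; standard quotas: Arden 4.878, Brisco 1.718, Carrow 1.648, Dorne 4.759, Eskel 6.997.
Rounding to the nearest integer gives 5, 2, 2, 5, 7 = 21 seats, so the divisor must be adjusted.
With modified divisor 6600: modified quotas Arden 4.549, Brisco 1.602, Carrow 1.537, Dorne 4.437, Eskel 6.525.
Rounding to the nearest integer: Arden 5, Brisco 2, Carrow 2, Dorne 4, Eskel 7 (total 20).

Arden 5, Brisco 2, Carrow 2, Dorne 4, Eskel 7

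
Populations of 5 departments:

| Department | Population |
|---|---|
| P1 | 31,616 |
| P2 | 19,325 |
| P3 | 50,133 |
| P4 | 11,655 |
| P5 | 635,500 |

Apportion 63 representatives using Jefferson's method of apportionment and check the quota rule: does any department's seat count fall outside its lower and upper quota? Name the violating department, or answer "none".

Standard quotas: P1 2.662, P2 1.627, P3 4.221, P4 0.981, P5 53.508.
Jefferson allocation: P1 2, P2 1, P3 4, P4 1, P5 55.
P5 has quota 53.508 (lower 53, upper 54) but receives 55 — outside the quota interval.

P5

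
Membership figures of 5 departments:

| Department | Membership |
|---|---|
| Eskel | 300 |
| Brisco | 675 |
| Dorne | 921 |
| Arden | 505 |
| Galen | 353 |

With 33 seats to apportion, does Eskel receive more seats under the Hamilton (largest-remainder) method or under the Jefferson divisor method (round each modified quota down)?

Hamilton: Eskel 4, Brisco 8, Dorne 11, Arden 6, Galen 4.
Jefferson: Eskel 3, Brisco 8, Dorne 12, Arden 6, Galen 4.
Eskel gets 4 under Hamilton and 3 under Jefferson.

Hamilton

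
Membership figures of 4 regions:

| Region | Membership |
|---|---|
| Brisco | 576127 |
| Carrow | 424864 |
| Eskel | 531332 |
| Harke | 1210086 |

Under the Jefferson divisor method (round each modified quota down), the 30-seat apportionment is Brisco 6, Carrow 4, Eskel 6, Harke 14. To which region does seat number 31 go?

Carrow

Priority for the next seat is population ÷ (current seats + 1).
Priorities: Brisco 82303.857, Carrow 84972.800, Eskel 75904.571, Harke 80672.400.
Highest priority: Carrow.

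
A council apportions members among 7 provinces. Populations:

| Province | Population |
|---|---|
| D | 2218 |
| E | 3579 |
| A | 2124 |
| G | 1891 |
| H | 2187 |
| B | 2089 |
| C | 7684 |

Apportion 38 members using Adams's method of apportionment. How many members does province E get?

6

Standard divisor 21772/38 ≈ 572.947; standard quotas: D 3.871, E 6.247, A 3.707, G 3.300, H 3.817, B 3.646, C 13.411.
Rounding up gives 4, 7, 4, 4, 4, 4, 14 = 41 seats, so the divisor must be adjusted.
With modified divisor 635: modified quotas D 3.493, E 5.636, A 3.345, G 2.978, H 3.444, B 3.290, C 12.101.
Rounding up: D 4, E 6, A 4, G 3, H 4, B 4, C 13 (total 38).
E receives 6.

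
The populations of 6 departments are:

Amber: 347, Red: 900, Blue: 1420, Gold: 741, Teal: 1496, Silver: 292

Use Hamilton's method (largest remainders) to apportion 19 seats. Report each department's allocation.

Total 5196; standard divisor 5196/19 ≈ 273.474.
Standard quotas: Amber 1.269, Red 3.291, Blue 5.192, Gold 2.710, Teal 5.470, Silver 1.068.
Lower quotas: Amber 1, Red 3, Blue 5, Gold 2, Teal 5, Silver 1 (sum 17, leaving 2 seats).
Remainders in descending order: Gold 0.710, Teal 0.470, Red 0.291, Amber 0.269, Blue 0.192, Silver 0.068.
The surplus seats go to Gold, Teal.

Amber=1, Red=3, Blue=5, Gold=3, Teal=6, Silver=1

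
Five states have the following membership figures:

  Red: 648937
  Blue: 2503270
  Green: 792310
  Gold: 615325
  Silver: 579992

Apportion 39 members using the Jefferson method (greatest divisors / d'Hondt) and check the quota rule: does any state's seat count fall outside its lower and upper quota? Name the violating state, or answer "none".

Standard quotas: Red 4.924, Blue 18.994, Green 6.012, Gold 4.669, Silver 4.401.
Jefferson allocation: Red 5, Blue 20, Green 6, Gold 4, Silver 4.
Blue has quota 18.994 (lower 18, upper 19) but receives 20 — outside the quota interval.

Blue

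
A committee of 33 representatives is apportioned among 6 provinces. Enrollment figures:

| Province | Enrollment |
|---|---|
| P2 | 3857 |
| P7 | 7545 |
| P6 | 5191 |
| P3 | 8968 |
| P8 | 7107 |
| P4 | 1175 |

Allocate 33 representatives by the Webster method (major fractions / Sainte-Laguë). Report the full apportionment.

Standard divisor 33843/33 ≈ 1025.545; standard quotas: P2 3.761, P7 7.357, P6 5.062, P3 8.745, P8 6.930, P4 1.146.
Rounding to the nearest integer gives P2 4, P7 7, P6 5, P3 9, P8 7, P4 1 — total 33, matching the house size, so no adjustment is needed.

P2: 4, P7: 7, P6: 5, P3: 9, P8: 7, P4: 1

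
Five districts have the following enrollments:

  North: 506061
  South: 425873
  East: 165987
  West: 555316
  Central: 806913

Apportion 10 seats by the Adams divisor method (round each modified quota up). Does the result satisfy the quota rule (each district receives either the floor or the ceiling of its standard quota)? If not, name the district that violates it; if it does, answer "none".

Standard quotas: North 2.057, South 1.731, East 0.675, West 2.257, Central 3.280.
Adams allocation: North 2, South 2, East 1, West 2, Central 3.
Every allocation lies between the lower and upper quota.

none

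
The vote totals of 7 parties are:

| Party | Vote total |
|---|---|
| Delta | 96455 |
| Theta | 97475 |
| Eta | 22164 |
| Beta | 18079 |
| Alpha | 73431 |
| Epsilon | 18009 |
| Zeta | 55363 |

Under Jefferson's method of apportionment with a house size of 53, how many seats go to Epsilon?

2

Standard divisor 380976/53 ≈ 7188.226; standard quotas: Delta 13.418, Theta 13.560, Eta 3.083, Beta 2.515, Alpha 10.215, Epsilon 2.505, Zeta 7.702.
Rounding down gives 13, 13, 3, 2, 10, 2, 7 = 50 seats, so the divisor must be adjusted.
With modified divisor 6800: modified quotas Delta 14.185, Theta 14.335, Eta 3.259, Beta 2.659, Alpha 10.799, Epsilon 2.648, Zeta 8.142.
Rounding down: Delta 14, Theta 14, Eta 3, Beta 2, Alpha 10, Epsilon 2, Zeta 8 (total 53).
Epsilon receives 2.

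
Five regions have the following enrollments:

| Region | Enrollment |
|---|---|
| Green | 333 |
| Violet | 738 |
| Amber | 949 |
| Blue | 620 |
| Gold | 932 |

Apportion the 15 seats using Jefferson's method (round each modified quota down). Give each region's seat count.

Green 1, Violet 3, Amber 4, Blue 3, Gold 4

Standard divisor 3572/15 ≈ 238.133; standard quotas: Green 1.398, Violet 3.099, Amber 3.985, Blue 2.604, Gold 3.914.
Rounding down gives 1, 3, 3, 2, 3 = 12 seats, so the divisor must be adjusted.
With modified divisor 200: modified quotas Green 1.665, Violet 3.690, Amber 4.745, Blue 3.100, Gold 4.660.
Rounding down: Green 1, Violet 3, Amber 4, Blue 3, Gold 4 (total 15).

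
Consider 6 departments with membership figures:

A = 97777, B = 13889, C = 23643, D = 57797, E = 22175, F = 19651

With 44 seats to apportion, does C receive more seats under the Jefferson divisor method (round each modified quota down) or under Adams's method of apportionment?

Adams

Jefferson: A 19, B 2, C 4, D 11, E 4, F 4.
Adams: A 17, B 3, C 5, D 11, E 4, F 4.
C gets 4 under Jefferson and 5 under Adams.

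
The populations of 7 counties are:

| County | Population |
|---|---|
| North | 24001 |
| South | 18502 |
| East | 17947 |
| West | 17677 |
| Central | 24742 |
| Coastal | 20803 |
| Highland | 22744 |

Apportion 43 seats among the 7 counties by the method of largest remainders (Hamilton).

The standard divisor is 146416/43 ≈ 3405.023.
Standard quotas: North 7.0487, South 5.4337, East 5.2707, West 5.1914, Central 7.2663, Coastal 6.1095, Highland 6.6795.
Lower quotas: North 7, South 5, East 5, West 5, Central 7, Coastal 6, Highland 6 (sum 41, leaving 2 seats).
Remainders in descending order: Highland 0.6795, South 0.4337, East 0.2707, Central 0.2663, West 0.1914, Coastal 0.1095, North 0.0487.
The surplus seats go to Highland, South.

North=7, South=6, East=5, West=5, Central=7, Coastal=6, Highland=7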